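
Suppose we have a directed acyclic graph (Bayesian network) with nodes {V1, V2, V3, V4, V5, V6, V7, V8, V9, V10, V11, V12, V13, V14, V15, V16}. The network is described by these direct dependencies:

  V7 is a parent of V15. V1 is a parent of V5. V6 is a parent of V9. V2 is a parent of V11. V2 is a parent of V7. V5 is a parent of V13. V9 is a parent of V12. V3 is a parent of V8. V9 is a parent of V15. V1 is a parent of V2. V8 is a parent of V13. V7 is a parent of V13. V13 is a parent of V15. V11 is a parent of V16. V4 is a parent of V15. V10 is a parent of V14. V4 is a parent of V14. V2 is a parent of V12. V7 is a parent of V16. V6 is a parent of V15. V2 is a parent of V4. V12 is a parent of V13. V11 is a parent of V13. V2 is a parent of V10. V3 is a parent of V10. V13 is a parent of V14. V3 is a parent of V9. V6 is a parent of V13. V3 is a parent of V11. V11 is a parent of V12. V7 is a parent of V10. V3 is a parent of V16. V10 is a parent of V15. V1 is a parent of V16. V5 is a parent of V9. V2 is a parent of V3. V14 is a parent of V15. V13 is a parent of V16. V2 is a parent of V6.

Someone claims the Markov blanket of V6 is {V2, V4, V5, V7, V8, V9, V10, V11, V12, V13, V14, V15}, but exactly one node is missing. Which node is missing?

V3

V6's parents: V2.
V6's children: V9, V13, V15.
Other parents of V6's children:
  V9 also has parents V3, V5.
  parents(V13) \ {V6} = {V5, V7, V8, V11, V12}.
  V15's other parents are V4, V7, V9, V10, V13, V14.
MB(V6) = {V2, V3, V4, V5, V7, V8, V9, V10, V11, V12, V13, V14, V15}.
Comparing with the claimed set, V3 is missing.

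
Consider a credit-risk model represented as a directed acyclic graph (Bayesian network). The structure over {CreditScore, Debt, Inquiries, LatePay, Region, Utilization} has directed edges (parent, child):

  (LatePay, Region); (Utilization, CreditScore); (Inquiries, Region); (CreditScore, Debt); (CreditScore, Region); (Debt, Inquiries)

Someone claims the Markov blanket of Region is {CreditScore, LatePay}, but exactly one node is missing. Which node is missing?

The Markov blanket of a node is its parents, its children, and the other parents of its children.
Region has parents CreditScore, Inquiries, LatePay.
Children of Region: none.
With no children, Region has no spouses; the co-parent set is empty.
MB(Region) = {CreditScore, Inquiries, LatePay}.
Comparing with the claimed set, Inquiries is missing.

Inquiries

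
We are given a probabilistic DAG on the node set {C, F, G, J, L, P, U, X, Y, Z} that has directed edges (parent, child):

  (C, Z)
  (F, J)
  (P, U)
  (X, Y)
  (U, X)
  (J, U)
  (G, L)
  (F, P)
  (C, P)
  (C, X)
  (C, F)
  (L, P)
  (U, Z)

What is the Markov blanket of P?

The Markov blanket of a node is its parents, its children, and the other parents of its children.
Ch(P) = {U}.
Parents of P: C, F, L.
Parents of each child, excluding P:
  parents(U) \ {P} = {J}.
Union: {C, F, L} ∪ {U} ∪ {J} = {C, F, J, L, U}.

{C, F, J, L, U}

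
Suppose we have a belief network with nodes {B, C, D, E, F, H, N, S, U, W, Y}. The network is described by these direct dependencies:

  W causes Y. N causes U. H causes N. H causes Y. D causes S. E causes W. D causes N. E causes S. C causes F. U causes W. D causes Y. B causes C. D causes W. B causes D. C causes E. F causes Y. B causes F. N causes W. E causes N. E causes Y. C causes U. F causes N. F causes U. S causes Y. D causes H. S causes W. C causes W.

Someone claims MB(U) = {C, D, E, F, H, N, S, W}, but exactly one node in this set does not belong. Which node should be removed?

H

Children of U: W.
U's parents: C, F, N.
For each child, the remaining parents (spouses of U):
  parents(W) \ {U} = {C, D, E, N, S}.
MB(U) = {C, D, E, F, N, S, W}.
H is neither a parent, child, nor co-parent of U, so it does not belong.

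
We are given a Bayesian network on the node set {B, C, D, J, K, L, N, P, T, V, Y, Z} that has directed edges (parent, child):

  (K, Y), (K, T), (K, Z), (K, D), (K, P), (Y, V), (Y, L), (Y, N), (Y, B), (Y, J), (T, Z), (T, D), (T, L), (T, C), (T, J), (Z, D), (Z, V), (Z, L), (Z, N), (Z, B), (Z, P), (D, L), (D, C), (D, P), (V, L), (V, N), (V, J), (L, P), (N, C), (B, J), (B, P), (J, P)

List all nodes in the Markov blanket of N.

N has child C.
Pa(N) = {V, Y, Z}.
Co-parents of N (other parents of its children):
  C also has parents D, T.
So the Markov blanket of N is {C, D, T, V, Y, Z}.

{C, D, T, V, Y, Z}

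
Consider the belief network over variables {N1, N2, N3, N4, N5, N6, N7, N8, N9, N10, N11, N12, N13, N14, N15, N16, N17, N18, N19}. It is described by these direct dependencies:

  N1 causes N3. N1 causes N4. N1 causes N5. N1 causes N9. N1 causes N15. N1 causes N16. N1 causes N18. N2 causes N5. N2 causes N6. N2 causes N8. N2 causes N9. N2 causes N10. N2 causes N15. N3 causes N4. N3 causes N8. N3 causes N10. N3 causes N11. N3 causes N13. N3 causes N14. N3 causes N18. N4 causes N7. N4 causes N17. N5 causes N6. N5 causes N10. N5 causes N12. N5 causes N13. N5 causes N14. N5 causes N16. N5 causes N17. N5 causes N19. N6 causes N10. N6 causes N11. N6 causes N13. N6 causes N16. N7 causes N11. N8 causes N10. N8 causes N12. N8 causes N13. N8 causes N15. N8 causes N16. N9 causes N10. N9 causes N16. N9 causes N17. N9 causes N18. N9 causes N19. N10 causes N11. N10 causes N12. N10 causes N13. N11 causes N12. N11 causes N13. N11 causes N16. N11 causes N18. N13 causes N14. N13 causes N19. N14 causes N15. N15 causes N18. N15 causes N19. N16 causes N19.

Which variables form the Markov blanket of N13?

Parents of N13: N3, N5, N6, N8, N10, N11.
N13's children: N14, N19.
Parents of each child, excluding N13:
  N14: N3, N5
  N19: N5, N9, N15, N16
Taking the union gives {N3, N5, N6, N8, N9, N10, N11, N14, N15, N16, N19}.

{N3, N5, N6, N8, N9, N10, N11, N14, N15, N16, N19}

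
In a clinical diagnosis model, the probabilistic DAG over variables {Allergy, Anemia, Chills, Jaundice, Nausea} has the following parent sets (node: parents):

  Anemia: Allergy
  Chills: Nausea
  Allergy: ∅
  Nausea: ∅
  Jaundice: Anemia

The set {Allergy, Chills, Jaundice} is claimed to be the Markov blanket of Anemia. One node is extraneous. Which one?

By definition, MB(Anemia) is built from Anemia's parents, Anemia's children, and the co-parents of Anemia.
Ch(Anemia) = {Jaundice}.
Anemia has parent Allergy.
For each child, the remaining parents (spouses of Anemia):
  Jaundice: —
MB(Anemia) = {Allergy, Jaundice}.
Chills is neither a parent, child, nor co-parent of Anemia, so it does not belong.

Chills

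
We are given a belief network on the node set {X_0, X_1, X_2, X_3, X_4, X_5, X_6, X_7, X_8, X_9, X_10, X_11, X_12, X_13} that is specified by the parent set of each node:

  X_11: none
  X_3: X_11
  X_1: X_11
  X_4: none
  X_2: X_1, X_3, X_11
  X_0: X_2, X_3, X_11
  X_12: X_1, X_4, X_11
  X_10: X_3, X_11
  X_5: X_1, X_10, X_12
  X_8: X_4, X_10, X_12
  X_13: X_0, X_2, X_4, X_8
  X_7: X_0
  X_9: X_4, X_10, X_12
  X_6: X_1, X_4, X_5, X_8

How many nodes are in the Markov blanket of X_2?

The Markov blanket of a node is its parents, its children, and the other parents of its children.
X_2 has children X_0, X_13.
Parents of X_2: X_1, X_3, X_11.
For each child, the remaining parents (spouses of X_2):
  X_0 also has parents X_3, X_11.
  X_13's other parents are X_0, X_4, X_8.
MB(X_2) = {X_0, X_1, X_3, X_4, X_8, X_11, X_13}, which has 7 nodes.

7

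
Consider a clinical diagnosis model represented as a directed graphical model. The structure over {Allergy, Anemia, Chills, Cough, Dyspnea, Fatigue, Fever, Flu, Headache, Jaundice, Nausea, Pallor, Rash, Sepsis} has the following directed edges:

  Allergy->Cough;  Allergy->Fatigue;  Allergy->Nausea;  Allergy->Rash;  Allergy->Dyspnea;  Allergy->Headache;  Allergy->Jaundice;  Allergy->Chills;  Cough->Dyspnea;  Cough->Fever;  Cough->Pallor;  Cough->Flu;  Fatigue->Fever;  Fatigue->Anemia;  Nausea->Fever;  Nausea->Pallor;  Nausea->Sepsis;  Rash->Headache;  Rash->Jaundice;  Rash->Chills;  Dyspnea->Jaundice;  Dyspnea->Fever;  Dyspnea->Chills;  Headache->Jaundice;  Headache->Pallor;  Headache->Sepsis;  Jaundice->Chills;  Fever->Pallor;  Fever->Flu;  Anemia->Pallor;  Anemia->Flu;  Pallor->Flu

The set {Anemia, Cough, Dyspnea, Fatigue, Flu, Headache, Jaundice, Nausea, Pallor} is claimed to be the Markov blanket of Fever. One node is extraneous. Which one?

Jaundice

By definition, MB(Fever) is built from Fever's parents, Fever's children, and the co-parents of Fever.
Fever's parents: Cough, Dyspnea, Fatigue, Nausea.
Ch(Fever) = {Flu, Pallor}.
For each child, the remaining parents (spouses of Fever):
  Pallor's other parents are Anemia, Cough, Headache, Nausea.
  Flu's other parents are Anemia, Cough, Pallor.
MB(Fever) = {Anemia, Cough, Dyspnea, Fatigue, Flu, Headache, Nausea, Pallor}.
Jaundice is neither a parent, child, nor co-parent of Fever, so it does not belong.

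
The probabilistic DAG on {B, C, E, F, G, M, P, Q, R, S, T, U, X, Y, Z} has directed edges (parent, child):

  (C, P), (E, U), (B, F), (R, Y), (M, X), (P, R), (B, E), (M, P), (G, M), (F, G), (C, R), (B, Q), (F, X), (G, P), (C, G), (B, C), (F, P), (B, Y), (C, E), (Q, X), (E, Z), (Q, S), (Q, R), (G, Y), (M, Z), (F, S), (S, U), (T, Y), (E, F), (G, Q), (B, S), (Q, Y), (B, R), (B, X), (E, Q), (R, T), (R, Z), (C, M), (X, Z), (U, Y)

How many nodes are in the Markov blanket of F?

9

F has children G, P, S, X.
F has parents B, E.
For each child, the remaining parents (spouses of F):
  G's other parent is C.
  P also has parents C, G, M.
  parents(S) \ {F} = {B, Q}.
  parents(X) \ {F} = {B, M, Q}.
MB(F) = {B, C, E, G, M, P, Q, S, X}, which has 9 nodes.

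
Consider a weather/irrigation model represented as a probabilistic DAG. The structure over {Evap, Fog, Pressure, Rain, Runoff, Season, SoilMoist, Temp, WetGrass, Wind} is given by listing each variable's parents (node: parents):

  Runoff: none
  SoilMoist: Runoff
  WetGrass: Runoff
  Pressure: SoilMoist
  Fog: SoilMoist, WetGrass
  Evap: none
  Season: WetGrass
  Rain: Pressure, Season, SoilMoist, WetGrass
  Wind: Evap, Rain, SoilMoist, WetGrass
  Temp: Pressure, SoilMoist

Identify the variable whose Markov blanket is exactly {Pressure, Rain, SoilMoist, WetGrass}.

Season

The target node must have every member of {Pressure, Rain, SoilMoist, WetGrass} as a parent, child, or co-parent, and no others.
Parents of Season: WetGrass; children: Rain; co-parents: Pressure, SoilMoist, WetGrass.
These exactly cover the given set, so the node is Season.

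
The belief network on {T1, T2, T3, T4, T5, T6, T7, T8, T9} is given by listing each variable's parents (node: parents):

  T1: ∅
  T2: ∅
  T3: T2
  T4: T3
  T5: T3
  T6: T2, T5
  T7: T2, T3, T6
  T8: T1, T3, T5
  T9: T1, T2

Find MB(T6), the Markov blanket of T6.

Ch(T6) = {T7}.
Parents of T6: T2, T5.
Other parents of T6's children:
  T7: T2, T3
So the Markov blanket of T6 is {T2, T3, T5, T7}.

{T2, T3, T5, T7}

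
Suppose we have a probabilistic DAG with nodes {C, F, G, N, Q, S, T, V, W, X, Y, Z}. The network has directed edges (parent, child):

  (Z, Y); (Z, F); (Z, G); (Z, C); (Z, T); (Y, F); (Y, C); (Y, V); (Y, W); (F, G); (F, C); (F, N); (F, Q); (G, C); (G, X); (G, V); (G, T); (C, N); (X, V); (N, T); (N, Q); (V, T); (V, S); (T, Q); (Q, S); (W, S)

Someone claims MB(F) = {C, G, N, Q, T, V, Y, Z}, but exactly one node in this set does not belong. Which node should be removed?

Pa(F) = {Y, Z}.
Children of F: C, G, N, Q.
Parents of each child, excluding F:
  G also has parent Z.
  C's other parents are G, Y, Z.
  N's other parent is C.
  Q also has parents N, T.
MB(F) = {C, G, N, Q, T, Y, Z}.
V is neither a parent, child, nor co-parent of F, so it does not belong.

V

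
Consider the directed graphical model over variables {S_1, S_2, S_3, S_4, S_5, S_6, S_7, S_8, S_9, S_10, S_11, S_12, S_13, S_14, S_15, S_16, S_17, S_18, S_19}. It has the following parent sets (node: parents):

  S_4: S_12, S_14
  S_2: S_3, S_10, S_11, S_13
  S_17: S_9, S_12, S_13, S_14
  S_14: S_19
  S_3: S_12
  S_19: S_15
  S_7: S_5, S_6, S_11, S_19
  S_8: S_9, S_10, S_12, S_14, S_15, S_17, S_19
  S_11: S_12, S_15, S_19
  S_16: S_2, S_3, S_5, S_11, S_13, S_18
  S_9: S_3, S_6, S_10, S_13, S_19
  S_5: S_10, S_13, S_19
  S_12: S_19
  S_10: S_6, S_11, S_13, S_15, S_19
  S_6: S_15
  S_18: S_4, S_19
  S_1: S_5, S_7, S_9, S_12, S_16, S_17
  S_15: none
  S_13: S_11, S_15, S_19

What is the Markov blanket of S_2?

{S_3, S_5, S_10, S_11, S_13, S_16, S_18}

A node's Markov blanket = Pa ∪ Ch ∪ (parents of Ch other than the node itself).
Parents of S_2: S_3, S_10, S_11, S_13.
Ch(S_2) = {S_16}.
Other parents of S_2's children:
  S_16 also has parents S_3, S_5, S_11, S_13, S_18.
MB(S_2) = {S_3, S_5, S_10, S_11, S_13, S_16, S_18}.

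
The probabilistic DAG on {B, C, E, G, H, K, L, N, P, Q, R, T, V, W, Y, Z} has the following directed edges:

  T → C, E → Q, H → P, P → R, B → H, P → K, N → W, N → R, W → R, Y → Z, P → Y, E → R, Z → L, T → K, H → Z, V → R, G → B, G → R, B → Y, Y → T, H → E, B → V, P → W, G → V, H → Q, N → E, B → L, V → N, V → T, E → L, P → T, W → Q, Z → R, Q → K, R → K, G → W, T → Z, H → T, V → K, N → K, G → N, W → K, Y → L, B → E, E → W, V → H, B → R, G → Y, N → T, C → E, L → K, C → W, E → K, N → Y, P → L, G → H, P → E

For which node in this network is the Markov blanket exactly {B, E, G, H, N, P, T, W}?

The target node must have every member of {B, E, G, H, N, P, T, W} as a parent, child, or co-parent, and no others.
Parents of C: T; children: E, W; co-parents: B, E, G, H, N, P.
These exactly cover the given set, so the node is C.

C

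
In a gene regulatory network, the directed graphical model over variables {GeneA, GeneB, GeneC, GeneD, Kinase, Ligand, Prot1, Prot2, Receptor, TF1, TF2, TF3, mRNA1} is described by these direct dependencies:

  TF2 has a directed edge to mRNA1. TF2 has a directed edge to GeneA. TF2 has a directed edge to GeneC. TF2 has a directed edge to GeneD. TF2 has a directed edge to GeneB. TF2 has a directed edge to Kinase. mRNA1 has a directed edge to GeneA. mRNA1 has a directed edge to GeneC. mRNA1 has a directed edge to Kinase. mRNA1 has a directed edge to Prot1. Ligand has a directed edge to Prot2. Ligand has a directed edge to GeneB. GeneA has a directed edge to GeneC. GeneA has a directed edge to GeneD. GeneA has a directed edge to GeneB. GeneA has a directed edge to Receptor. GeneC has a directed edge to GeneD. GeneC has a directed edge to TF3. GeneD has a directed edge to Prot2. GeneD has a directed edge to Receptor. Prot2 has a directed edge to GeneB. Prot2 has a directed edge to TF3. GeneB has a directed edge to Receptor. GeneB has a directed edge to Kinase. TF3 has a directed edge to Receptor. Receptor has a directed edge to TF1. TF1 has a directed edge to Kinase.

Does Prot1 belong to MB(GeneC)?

A node's Markov blanket = Pa ∪ Ch ∪ (parents of Ch other than the node itself).
GeneC has children GeneD, TF3.
Pa(GeneC) = {GeneA, TF2, mRNA1}.
For each child, the remaining parents (spouses of GeneC):
  GeneD also has parents GeneA, TF2.
  parents(TF3) \ {GeneC} = {Prot2}.
MB(GeneC) = {GeneA, GeneD, Prot2, TF2, TF3, mRNA1}; Prot1 is not in this set.

No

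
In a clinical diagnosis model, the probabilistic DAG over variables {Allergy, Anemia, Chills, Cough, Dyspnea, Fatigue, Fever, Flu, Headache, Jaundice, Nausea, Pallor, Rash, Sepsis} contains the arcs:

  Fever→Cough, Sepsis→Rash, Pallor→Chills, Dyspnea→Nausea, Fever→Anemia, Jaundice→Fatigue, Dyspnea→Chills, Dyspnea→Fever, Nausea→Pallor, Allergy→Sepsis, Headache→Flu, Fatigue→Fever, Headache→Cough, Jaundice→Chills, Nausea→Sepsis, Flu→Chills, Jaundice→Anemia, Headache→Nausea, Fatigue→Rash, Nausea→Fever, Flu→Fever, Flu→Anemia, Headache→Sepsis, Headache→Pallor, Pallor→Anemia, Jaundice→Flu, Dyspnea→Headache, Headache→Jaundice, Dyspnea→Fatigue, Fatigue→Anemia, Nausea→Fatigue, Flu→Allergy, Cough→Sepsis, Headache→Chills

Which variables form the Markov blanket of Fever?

A node's Markov blanket = Pa ∪ Ch ∪ (parents of Ch other than the node itself).
Children of Fever: Anemia, Cough.
Fever's parents: Dyspnea, Fatigue, Flu, Nausea.
For each child, the remaining parents (spouses of Fever):
  Cough also has parent Headache.
  parents(Anemia) \ {Fever} = {Fatigue, Flu, Jaundice, Pallor}.
Taking the union gives {Anemia, Cough, Dyspnea, Fatigue, Flu, Headache, Jaundice, Nausea, Pallor}.

{Anemia, Cough, Dyspnea, Fatigue, Flu, Headache, Jaundice, Nausea, Pallor}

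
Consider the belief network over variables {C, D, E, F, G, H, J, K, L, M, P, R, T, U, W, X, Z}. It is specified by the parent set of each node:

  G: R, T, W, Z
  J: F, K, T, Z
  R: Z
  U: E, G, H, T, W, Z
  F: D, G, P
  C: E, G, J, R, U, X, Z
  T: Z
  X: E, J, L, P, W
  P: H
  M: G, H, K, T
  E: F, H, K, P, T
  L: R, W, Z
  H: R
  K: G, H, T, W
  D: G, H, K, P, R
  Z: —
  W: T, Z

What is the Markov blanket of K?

Recall MB(v) = parents ∪ children ∪ spouses, where spouses are the other parents of v's children.
Parents of K: G, H, T, W.
K's children: D, E, J, M.
Parents of each child, excluding K:
  D also has parents G, H, P, R.
  J also has parents F, T, Z.
  parents(E) \ {K} = {F, H, P, T}.
  parents(M) \ {K} = {G, H, T}.
Taking the union gives {D, E, F, G, H, J, M, P, R, T, W, Z}.

{D, E, F, G, H, J, M, P, R, T, W, Z}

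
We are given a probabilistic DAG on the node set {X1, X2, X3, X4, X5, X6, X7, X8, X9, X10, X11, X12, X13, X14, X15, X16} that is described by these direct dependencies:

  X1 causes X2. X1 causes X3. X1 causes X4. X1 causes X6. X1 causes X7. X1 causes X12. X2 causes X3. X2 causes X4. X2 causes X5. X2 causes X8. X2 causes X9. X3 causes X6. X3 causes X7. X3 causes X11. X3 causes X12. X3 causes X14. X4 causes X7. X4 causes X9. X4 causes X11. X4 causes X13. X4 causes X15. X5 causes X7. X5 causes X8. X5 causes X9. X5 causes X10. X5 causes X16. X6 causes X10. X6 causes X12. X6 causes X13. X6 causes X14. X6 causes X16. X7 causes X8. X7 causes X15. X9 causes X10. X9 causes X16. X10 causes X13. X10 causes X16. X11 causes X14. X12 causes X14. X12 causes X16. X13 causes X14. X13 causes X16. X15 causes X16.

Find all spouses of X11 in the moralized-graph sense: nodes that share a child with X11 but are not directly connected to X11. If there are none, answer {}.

{X6, X12, X13}

Children of X11: X14.
  X14: X3, X6, X12, X13
Excluding nodes already adjacent to X11 (X3, X4, X14), the co-parent-only contribution is {X6, X12, X13}.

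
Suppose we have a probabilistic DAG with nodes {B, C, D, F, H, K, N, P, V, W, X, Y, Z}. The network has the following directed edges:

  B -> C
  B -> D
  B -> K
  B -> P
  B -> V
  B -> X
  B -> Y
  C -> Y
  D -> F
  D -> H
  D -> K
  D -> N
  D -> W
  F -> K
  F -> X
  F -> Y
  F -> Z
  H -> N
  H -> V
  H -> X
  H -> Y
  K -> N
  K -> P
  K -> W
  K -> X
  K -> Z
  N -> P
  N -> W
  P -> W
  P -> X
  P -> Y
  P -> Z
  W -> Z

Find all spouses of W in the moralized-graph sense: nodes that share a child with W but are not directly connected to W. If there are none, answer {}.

{F}

Children of W: Z.
  Z: F, K, P
Excluding nodes already adjacent to W (D, K, N, P, Z), the co-parent-only contribution is {F}.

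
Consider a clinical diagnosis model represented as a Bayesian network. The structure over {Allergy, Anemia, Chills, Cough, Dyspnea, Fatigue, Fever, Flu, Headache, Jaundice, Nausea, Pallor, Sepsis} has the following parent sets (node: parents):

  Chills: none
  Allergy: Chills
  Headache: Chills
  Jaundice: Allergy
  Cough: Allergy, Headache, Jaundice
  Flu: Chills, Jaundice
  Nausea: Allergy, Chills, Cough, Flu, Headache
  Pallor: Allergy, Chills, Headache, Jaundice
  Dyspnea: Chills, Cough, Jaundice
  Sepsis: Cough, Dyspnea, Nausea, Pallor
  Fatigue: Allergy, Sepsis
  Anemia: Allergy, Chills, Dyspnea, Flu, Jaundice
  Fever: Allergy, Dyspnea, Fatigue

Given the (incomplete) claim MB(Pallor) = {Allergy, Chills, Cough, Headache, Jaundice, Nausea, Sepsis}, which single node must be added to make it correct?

Ch(Pallor) = {Sepsis}.
Pa(Pallor) = {Allergy, Chills, Headache, Jaundice}.
Parents of each child, excluding Pallor:
  Sepsis: Cough, Dyspnea, Nausea
MB(Pallor) = {Allergy, Chills, Cough, Dyspnea, Headache, Jaundice, Nausea, Sepsis}.
Comparing with the claimed set, Dyspnea is missing.

Dyspnea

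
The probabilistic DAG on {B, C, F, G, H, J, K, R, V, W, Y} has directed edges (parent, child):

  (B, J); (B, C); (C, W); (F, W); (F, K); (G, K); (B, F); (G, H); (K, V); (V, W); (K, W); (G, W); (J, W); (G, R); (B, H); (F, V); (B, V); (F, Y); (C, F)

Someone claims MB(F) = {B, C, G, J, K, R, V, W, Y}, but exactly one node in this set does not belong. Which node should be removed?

R

A node's Markov blanket = Pa ∪ Ch ∪ (parents of Ch other than the node itself).
Pa(F) = {B, C}.
F's children: K, V, W, Y.
For each child, the remaining parents (spouses of F):
  K: G
  V: B, K
  W: C, G, J, K, V
  Y: —
MB(F) = {B, C, G, J, K, V, W, Y}.
R is neither a parent, child, nor co-parent of F, so it does not belong.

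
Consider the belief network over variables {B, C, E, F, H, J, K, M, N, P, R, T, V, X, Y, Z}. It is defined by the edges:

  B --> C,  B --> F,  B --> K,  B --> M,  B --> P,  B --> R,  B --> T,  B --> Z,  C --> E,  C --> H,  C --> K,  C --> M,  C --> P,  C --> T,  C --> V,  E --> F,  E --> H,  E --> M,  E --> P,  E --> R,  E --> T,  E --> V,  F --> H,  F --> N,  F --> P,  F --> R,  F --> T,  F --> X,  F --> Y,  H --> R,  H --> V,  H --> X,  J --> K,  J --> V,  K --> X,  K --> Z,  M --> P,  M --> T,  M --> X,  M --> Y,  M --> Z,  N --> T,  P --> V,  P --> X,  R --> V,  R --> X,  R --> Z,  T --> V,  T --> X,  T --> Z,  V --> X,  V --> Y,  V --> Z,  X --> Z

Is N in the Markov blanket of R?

No

Recall MB(v) = parents ∪ children ∪ spouses, where spouses are the other parents of v's children.
R's children: V, X, Z.
Pa(R) = {B, E, F, H}.
For each child, the remaining parents (spouses of R):
  V's other parents are C, E, H, J, P, T.
  X's other parents are F, H, K, M, P, T, V.
  Z also has parents B, K, M, T, V, X.
MB(R) = {B, C, E, F, H, J, K, M, P, T, V, X, Z}; N is not in this set.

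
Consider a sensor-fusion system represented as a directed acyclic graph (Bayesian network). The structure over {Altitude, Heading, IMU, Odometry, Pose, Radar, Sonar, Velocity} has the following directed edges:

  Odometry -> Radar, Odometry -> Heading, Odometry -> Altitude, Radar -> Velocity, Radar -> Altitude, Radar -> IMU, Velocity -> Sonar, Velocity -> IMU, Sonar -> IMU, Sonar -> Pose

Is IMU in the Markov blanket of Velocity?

Yes

IMU is a child of Velocity.
So IMU ∈ MB(Velocity).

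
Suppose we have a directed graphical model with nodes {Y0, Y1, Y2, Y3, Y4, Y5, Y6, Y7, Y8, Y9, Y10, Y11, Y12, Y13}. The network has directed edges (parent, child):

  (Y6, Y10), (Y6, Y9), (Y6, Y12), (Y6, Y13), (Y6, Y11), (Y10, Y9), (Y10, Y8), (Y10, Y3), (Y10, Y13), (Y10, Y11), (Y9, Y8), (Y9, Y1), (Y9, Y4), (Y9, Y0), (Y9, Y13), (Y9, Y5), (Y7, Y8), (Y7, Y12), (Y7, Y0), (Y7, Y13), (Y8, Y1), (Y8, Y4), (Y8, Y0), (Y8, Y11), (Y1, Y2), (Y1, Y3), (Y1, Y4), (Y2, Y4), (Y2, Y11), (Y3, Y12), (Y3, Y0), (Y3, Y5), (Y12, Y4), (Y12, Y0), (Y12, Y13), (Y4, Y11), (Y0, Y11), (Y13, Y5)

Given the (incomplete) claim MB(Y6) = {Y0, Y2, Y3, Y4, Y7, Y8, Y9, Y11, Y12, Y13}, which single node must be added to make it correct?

The Markov blanket of a node is its parents, its children, and the other parents of its children.
Pa(Y6) = {}.
Children of Y6: Y9, Y10, Y11, Y12, Y13.
Parents of each child, excluding Y6:
  Y10: —
  Y9: Y10
  Y12: Y3, Y7
  Y13: Y7, Y9, Y10, Y12
  Y11: Y0, Y2, Y4, Y8, Y10
MB(Y6) = {Y0, Y2, Y3, Y4, Y7, Y8, Y9, Y10, Y11, Y12, Y13}.
Comparing with the claimed set, Y10 is missing.

Y10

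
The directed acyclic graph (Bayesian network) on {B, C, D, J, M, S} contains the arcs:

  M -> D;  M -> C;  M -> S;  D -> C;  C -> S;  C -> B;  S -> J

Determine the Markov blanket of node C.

A node's Markov blanket = Pa ∪ Ch ∪ (parents of Ch other than the node itself).
C's children: B, S.
C has parents D, M.
For each child, the remaining parents (spouses of C):
  S also has parent M.
  B has no other parent.
Taking the union gives {B, D, M, S}.

{B, D, M, S}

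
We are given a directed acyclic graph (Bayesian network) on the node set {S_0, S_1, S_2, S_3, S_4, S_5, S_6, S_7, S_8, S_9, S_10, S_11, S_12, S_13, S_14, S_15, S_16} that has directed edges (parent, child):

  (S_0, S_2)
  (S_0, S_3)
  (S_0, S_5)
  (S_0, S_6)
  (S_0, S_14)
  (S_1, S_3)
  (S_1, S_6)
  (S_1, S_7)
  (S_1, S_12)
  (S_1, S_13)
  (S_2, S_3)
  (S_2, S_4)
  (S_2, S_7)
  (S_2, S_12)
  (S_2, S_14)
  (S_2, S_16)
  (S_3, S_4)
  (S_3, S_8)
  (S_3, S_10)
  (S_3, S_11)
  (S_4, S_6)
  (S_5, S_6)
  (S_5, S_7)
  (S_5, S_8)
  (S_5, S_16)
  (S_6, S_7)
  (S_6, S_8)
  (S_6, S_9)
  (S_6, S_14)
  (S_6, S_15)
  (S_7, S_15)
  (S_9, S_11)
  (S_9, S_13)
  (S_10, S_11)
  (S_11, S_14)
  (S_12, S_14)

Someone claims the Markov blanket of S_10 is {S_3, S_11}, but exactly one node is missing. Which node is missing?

S_10 has parent S_3.
Ch(S_10) = {S_11}.
Parents of each child, excluding S_10:
  S_11: S_3, S_9
MB(S_10) = {S_3, S_9, S_11}.
Comparing with the claimed set, S_9 is missing.

S_9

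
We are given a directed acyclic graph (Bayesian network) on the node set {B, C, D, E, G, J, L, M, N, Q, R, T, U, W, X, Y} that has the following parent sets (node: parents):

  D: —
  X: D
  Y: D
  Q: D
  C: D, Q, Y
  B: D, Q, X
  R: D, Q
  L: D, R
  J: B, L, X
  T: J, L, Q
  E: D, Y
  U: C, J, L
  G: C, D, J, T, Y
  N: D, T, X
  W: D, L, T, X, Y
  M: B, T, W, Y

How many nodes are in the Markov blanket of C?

Parents of C: D, Q, Y.
Children of C: G, U.
For each child, the remaining parents (spouses of C):
  U also has parents J, L.
  G also has parents D, J, T, Y.
MB(C) = {D, G, J, L, Q, T, U, Y}, which has 8 nodes.

8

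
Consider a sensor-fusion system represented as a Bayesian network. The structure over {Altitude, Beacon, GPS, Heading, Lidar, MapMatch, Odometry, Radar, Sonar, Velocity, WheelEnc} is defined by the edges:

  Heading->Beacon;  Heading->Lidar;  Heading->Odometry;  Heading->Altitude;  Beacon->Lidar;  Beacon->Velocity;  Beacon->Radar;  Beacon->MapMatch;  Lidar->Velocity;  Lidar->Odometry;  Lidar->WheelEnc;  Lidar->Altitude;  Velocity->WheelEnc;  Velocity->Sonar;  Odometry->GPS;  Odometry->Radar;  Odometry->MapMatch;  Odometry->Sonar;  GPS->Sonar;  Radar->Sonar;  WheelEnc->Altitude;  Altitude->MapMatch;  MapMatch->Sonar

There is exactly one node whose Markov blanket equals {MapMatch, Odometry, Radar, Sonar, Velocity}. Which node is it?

GPS

The target node must have every member of {MapMatch, Odometry, Radar, Sonar, Velocity} as a parent, child, or co-parent, and no others.
Parents of GPS: Odometry; children: Sonar; co-parents: MapMatch, Odometry, Radar, Velocity.
These exactly cover the given set, so the node is GPS.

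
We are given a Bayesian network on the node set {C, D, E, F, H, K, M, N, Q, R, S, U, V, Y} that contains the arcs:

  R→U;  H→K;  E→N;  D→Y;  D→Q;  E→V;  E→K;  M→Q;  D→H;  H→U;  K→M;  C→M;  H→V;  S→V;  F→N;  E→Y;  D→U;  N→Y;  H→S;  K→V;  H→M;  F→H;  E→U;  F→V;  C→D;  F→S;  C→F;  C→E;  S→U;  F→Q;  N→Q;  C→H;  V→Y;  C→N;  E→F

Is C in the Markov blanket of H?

Yes

C is a parent of H.
So C ∈ MB(H).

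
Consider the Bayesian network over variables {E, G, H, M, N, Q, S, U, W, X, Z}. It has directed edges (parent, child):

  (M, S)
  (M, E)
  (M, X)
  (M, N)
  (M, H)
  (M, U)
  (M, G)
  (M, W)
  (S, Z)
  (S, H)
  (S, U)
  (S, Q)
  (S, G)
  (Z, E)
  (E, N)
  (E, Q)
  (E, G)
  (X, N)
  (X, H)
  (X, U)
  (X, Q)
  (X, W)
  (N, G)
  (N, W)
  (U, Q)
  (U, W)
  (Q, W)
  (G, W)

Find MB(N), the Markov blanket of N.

The Markov blanket of a node is its parents, its children, and the other parents of its children.
Children of N: G, W.
Parents of N: E, M, X.
For each child, the remaining parents (spouses of N):
  G's other parents are E, M, S.
  W's other parents are G, M, Q, U, X.
So the Markov blanket of N is {E, G, M, Q, S, U, W, X}.

{E, G, M, Q, S, U, W, X}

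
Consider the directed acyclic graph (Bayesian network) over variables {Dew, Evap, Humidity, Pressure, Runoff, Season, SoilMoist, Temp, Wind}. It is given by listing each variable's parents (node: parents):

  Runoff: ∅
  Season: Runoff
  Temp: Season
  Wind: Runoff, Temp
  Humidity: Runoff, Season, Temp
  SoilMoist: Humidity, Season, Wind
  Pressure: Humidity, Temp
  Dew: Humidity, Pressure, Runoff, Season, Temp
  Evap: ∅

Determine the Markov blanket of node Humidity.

A node's Markov blanket = Pa ∪ Ch ∪ (parents of Ch other than the node itself).
Ch(Humidity) = {Dew, Pressure, SoilMoist}.
Pa(Humidity) = {Runoff, Season, Temp}.
Parents of each child, excluding Humidity:
  parents(SoilMoist) \ {Humidity} = {Season, Wind}.
  Pressure's other parent is Temp.
  Dew's other parents are Pressure, Runoff, Season, Temp.
Union: {Runoff, Season, Temp} ∪ {Dew, Pressure, SoilMoist} ∪ {Pressure, Runoff, Season, Temp, Wind} = {Dew, Pressure, Runoff, Season, SoilMoist, Temp, Wind}.

{Dew, Pressure, Runoff, Season, SoilMoist, Temp, Wind}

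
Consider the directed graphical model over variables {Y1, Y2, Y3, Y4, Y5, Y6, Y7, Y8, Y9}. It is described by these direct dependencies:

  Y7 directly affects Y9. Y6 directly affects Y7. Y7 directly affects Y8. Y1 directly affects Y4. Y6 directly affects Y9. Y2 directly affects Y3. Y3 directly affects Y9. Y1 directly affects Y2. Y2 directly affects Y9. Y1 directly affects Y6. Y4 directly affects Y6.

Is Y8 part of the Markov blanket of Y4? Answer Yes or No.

Y4 has parent Y1.
Ch(Y4) = {Y6}.
Co-parents of Y4 (other parents of its children):
  Y6: Y1
MB(Y4) = {Y1, Y6}; Y8 is not in this set.

No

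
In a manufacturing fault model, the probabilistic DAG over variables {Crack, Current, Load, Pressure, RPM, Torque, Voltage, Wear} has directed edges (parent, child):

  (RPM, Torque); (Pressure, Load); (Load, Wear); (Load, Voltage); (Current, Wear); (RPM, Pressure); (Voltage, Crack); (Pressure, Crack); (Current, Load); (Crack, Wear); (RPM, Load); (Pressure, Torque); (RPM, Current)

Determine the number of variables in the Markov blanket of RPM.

The Markov blanket of a node is its parents, its children, and the other parents of its children.
Pa(RPM) = {}.
RPM has children Current, Load, Pressure, Torque.
For each child, the remaining parents (spouses of RPM):
  Pressure has no other parent.
  Current has no other parent.
  Load also has parents Current, Pressure.
  parents(Torque) \ {RPM} = {Pressure}.
MB(RPM) = {Current, Load, Pressure, Torque}, which has 4 nodes.

4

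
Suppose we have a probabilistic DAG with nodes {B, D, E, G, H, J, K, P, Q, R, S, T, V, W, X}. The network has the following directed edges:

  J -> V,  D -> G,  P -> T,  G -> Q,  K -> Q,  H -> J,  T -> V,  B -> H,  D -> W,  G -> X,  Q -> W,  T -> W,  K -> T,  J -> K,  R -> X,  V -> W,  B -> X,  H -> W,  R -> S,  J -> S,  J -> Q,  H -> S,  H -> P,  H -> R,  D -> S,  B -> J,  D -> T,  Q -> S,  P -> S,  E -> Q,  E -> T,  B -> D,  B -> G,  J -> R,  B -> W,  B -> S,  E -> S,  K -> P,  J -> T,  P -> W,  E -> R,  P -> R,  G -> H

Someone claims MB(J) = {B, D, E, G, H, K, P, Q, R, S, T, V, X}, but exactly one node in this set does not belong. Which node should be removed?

Parents of J: B, H.
Children of J: K, Q, R, S, T, V.
Parents of each child, excluding J:
  K has no other parent.
  parents(Q) \ {J} = {E, G, K}.
  R's other parents are E, H, P.
  parents(S) \ {J} = {B, D, E, H, P, Q, R}.
  T also has parents D, E, K, P.
  V's other parent is T.
MB(J) = {B, D, E, G, H, K, P, Q, R, S, T, V}.
X is neither a parent, child, nor co-parent of J, so it does not belong.

X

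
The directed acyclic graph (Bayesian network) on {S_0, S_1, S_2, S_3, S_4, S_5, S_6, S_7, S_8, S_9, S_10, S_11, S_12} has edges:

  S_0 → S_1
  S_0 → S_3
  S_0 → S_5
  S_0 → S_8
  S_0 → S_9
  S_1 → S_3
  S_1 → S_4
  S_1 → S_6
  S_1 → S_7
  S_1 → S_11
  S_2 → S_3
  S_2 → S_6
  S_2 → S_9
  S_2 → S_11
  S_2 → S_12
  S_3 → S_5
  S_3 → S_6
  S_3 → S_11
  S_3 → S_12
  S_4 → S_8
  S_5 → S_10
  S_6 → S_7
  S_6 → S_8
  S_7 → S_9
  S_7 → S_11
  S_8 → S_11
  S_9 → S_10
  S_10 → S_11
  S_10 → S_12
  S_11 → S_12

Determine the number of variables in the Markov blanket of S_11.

A node's Markov blanket = Pa ∪ Ch ∪ (parents of Ch other than the node itself).
S_11's parents: S_1, S_2, S_3, S_7, S_8, S_10.
S_11's children: S_12.
Parents of each child, excluding S_11:
  S_12 also has parents S_2, S_3, S_10.
MB(S_11) = {S_1, S_2, S_3, S_7, S_8, S_10, S_12}, which has 7 nodes.

7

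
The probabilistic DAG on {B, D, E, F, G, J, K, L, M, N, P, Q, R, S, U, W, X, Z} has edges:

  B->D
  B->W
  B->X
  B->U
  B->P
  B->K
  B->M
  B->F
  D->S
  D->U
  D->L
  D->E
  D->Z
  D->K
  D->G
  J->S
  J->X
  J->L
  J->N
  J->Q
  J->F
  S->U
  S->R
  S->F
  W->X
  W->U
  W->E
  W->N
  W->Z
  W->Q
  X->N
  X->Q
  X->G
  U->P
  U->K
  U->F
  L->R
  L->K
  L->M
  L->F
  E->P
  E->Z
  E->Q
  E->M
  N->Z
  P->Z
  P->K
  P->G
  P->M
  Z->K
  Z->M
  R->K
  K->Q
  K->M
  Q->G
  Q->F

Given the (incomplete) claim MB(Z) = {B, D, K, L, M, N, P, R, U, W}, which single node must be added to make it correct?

A node's Markov blanket = Pa ∪ Ch ∪ (parents of Ch other than the node itself).
Z's parents: D, E, N, P, W.
Z's children: K, M.
For each child, the remaining parents (spouses of Z):
  K's other parents are B, D, L, P, R, U.
  parents(M) \ {Z} = {B, E, K, L, P}.
MB(Z) = {B, D, E, K, L, M, N, P, R, U, W}.
Comparing with the claimed set, E is missing.

E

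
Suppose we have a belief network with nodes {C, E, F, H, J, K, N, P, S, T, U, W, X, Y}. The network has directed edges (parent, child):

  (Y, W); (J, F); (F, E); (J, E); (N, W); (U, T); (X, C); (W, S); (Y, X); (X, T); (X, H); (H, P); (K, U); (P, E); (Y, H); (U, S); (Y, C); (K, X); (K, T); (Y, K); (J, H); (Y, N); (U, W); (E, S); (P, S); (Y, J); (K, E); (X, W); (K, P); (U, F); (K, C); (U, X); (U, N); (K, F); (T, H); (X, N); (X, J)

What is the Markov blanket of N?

{U, W, X, Y}

Ch(N) = {W}.
N's parents: U, X, Y.
For each child, the remaining parents (spouses of N):
  W also has parents U, X, Y.
Union: {U, X, Y} ∪ {W} ∪ {U, X, Y} = {U, W, X, Y}.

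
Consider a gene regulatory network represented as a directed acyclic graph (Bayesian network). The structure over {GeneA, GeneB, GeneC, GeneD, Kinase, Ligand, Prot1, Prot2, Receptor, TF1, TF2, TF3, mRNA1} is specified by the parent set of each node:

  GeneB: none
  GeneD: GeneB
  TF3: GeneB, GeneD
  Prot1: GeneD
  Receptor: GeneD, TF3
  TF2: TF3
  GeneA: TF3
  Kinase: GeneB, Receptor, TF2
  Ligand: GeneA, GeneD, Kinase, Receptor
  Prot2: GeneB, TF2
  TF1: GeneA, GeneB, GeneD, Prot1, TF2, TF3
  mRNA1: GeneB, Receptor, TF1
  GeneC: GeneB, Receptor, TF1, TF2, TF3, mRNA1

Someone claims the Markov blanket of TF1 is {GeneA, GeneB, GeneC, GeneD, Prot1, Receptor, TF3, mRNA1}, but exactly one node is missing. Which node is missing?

Children of TF1: GeneC, mRNA1.
Parents of TF1: GeneA, GeneB, GeneD, Prot1, TF2, TF3.
For each child, the remaining parents (spouses of TF1):
  mRNA1's other parents are GeneB, Receptor.
  parents(GeneC) \ {TF1} = {GeneB, Receptor, TF2, TF3, mRNA1}.
MB(TF1) = {GeneA, GeneB, GeneC, GeneD, Prot1, Receptor, TF2, TF3, mRNA1}.
Comparing with the claimed set, TF2 is missing.

TF2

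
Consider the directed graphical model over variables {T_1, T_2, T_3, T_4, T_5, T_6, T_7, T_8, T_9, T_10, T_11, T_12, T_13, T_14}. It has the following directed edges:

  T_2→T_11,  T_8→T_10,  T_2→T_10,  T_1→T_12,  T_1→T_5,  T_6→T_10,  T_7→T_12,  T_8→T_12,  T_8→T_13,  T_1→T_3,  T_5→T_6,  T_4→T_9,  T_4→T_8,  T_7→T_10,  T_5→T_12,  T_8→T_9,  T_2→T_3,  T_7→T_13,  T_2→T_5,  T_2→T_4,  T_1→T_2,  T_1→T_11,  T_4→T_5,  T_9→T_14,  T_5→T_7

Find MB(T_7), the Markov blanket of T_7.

Recall MB(v) = parents ∪ children ∪ spouses, where spouses are the other parents of v's children.
Parents of T_7: T_5.
T_7 has children T_10, T_12, T_13.
Other parents of T_7's children:
  T_10 also has parents T_2, T_6, T_8.
  T_12's other parents are T_1, T_5, T_8.
  T_13 also has parent T_8.
MB(T_7) = {T_1, T_2, T_5, T_6, T_8, T_10, T_12, T_13}.

{T_1, T_2, T_5, T_6, T_8, T_10, T_12, T_13}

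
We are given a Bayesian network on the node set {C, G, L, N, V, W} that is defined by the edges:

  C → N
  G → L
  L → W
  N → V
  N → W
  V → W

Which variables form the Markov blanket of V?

{L, N, W}

Parents of V: N.
V has child W.
For each child, the remaining parents (spouses of V):
  W: L, N
MB(V) = {L, N, W}.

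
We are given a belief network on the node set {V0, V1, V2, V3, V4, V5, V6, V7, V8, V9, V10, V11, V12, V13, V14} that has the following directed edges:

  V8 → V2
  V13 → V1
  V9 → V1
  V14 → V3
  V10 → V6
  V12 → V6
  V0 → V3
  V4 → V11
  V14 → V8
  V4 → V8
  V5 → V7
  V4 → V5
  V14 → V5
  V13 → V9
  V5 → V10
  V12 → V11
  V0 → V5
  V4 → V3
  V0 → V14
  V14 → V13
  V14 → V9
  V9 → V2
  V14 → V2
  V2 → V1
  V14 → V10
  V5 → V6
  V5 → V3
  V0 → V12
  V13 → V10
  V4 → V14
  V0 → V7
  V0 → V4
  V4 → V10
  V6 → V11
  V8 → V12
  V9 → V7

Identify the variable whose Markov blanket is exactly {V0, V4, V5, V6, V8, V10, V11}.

The target node must have every member of {V0, V4, V5, V6, V8, V10, V11} as a parent, child, or co-parent, and no others.
Parents of V12: V0, V8; children: V6, V11; co-parents: V4, V5, V6, V10.
These exactly cover the given set, so the node is V12.

V12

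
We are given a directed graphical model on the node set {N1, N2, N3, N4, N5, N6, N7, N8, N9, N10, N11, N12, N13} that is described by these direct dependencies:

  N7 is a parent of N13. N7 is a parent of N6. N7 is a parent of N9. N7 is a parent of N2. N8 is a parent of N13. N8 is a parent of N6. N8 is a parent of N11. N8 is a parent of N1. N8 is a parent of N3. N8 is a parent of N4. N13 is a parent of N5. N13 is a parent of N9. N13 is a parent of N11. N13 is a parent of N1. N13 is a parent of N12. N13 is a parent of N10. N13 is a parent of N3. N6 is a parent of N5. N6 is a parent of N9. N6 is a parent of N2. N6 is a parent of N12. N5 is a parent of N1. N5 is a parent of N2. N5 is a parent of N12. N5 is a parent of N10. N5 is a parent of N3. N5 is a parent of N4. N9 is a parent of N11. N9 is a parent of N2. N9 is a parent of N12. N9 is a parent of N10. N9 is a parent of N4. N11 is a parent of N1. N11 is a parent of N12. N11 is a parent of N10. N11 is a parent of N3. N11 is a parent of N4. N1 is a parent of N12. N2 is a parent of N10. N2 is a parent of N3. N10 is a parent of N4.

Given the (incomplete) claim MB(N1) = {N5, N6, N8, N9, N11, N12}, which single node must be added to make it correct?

Pa(N1) = {N5, N8, N11, N13}.
N1 has child N12.
Other parents of N1's children:
  N12 also has parents N5, N6, N9, N11, N13.
MB(N1) = {N5, N6, N8, N9, N11, N12, N13}.
Comparing with the claimed set, N13 is missing.

N13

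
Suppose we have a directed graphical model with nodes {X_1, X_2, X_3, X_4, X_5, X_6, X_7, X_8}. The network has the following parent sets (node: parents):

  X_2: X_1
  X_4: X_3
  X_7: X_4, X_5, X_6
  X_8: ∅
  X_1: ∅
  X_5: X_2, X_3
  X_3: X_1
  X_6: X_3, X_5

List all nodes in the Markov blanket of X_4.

{X_3, X_5, X_6, X_7}

Recall MB(v) = parents ∪ children ∪ spouses, where spouses are the other parents of v's children.
X_4 has parent X_3.
X_4 has child X_7.
Other parents of X_4's children:
  X_7's other parents are X_5, X_6.
So the Markov blanket of X_4 is {X_3, X_5, X_6, X_7}.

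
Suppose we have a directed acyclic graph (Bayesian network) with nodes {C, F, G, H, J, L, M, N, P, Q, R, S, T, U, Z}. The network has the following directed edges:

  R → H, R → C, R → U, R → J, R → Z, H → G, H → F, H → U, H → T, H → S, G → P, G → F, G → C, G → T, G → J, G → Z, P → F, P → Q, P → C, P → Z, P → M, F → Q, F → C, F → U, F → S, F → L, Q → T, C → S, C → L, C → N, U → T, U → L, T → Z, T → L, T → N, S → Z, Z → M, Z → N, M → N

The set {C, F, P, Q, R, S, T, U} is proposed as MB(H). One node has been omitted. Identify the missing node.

Children of H: F, G, S, T, U.
Parents of H: R.
Co-parents of H (other parents of its children):
  G: no additional parents.
  F's other parents are G, P.
  U's other parents are F, R.
  T also has parents G, Q, U.
  S's other parents are C, F.
MB(H) = {C, F, G, P, Q, R, S, T, U}.
Comparing with the claimed set, G is missing.

G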